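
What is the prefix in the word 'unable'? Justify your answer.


The word 'unable' = 'un' (prefix) + 'able' (root). The prefix is 'un'.

un


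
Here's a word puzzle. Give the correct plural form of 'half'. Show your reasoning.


Apply rule: Change -f to -ves. 'half' becomes 'halves'.

halves


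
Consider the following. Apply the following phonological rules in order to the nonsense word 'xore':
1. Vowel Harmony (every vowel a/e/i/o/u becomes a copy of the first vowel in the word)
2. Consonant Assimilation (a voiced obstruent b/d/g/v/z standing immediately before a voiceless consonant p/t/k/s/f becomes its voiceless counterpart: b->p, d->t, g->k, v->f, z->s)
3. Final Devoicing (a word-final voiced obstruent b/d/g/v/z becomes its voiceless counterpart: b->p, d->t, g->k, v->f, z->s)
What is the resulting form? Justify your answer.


Starting form: 'xore'
Rule 1: Vowel Harmony: all vowels become 'o' (matching first vowel). 'xore' -> 'xoro'
Rule 2: Consonant Assimilation: no voiced obstruent (b/d/g/v/z) stands immediately before a voiceless consonant (p/t/k/s/f). No change.
Rule 3: Final Devoicing: the word ends in the vowel 'o', not a consonant. No change.
Final form: 'xoro'

xoro


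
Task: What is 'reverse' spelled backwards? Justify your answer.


Reverse 'reverse' character by character: 'esrever'.

esrever


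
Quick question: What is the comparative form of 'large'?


Apply comparative formation (ends in e: add -r): 'large' -> 'larger'.

larger


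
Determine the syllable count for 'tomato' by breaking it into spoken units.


Break 'tomato' into syllables: to-ma-to -> to | ma | to = 3 syllables

3 syllables


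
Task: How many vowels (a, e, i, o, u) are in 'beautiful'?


Vowels in 'beautiful': e, a, u, i, u = 5 vowels.

5


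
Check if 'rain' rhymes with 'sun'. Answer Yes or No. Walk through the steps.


Rime (stressed vowel + following sounds) of 'rain': -ain = /eɪn/
Rime of 'sun': -un = /ʌn/
/eɪn/ and /ʌn/ are different ending sounds, so the words do not rhyme.

No


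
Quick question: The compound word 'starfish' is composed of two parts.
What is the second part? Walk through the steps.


Split 'starfish' into 'star' + 'fish'. The second part is 'fish'.

fish


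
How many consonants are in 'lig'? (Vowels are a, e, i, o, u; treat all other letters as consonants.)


Consonants in 'lig': l, g = 2 consonants.

2


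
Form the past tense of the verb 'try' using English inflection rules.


Apply rule: Change -y to -ied. 'try' becomes 'tried'.

tried


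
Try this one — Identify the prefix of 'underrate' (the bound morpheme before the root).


The word 'underrate' = 'under' (prefix) + 'rate' (root). The prefix is 'under'.

under


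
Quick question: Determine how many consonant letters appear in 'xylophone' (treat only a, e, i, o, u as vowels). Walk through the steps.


Consonants in 'xylophone': x, y, l, p, h, n = 6 consonants.

6


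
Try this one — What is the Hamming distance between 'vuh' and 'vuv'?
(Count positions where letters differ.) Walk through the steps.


Alignment:
Position 1: 'v' vs 'v' = match
Position 2: 'u' vs 'u' = match
Position 3: 'h' vs 'v' = DIFFER
Total differences: 1

1


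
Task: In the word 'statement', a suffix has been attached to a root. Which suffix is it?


The word 'statement' = 'state' (root) + '-ment' (suffix). The suffix is '-ment'.

ment


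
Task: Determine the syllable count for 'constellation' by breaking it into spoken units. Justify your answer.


Break 'constellation' into syllables: con-stel-la-tion -> con | stel | la | tion = 4 syllables

4 syllables


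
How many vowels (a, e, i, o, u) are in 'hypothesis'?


Vowels in 'hypothesis': o, e, i = 3 vowels.

3


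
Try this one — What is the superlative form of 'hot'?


Apply superlative formation (double final consonant, add -est): 'hot' -> 'hottest'.

hottest


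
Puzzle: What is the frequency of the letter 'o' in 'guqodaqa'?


Letter 'o' in 'guqodaqa': found at position(s) 4 = 1 occurrence(s).

1


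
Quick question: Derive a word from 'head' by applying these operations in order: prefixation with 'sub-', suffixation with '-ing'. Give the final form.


Step 1: Add prefix 'sub-' to 'head' = 'subhead'
Step 2: Add suffix '-ing' to 'subhead' = 'subheading'

subheading


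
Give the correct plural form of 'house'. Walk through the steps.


Apply rule: Add -s. 'house' becomes 'houses'.

houses


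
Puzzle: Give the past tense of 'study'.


Apply rule: Change -y to -ied. 'study' becomes 'studied'.

studied


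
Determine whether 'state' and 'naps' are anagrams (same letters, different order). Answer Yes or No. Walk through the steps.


Sorted letters of 'state': 'aestt'
Sorted letters of 'naps': 'anps'
They do not match.

No


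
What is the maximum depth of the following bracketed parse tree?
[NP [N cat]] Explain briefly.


Count bracket nesting levels:
'[' at pos 0: depth = 1
'[' at pos 4: depth = 2
Maximum depth reached: 2

2


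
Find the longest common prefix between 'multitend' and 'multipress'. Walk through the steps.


Compare from the start: 5 characters match: 'multi'. Mismatch at position 6: 't' vs 'p'.

multi


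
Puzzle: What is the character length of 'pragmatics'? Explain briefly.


Spell out 'pragmatics' and number each letter: p(1), r(2), a(3), g(4), m(5), a(6), t(7), i(8), c(9), s(10). Total: 10 letters.

10


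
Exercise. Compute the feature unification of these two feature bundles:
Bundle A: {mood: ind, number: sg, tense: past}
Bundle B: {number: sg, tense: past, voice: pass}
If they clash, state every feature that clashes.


Compare features:
mood: A=ind vs B=_ -> unified: ind
number: A=sg vs B=sg -> unified: sg
tense: A=past vs B=past -> unified: past
voice: A=_ vs B=pass -> unified: pass
No clashes found.

Unified: {mood: ind, number: sg, tense: past, voice: pass}


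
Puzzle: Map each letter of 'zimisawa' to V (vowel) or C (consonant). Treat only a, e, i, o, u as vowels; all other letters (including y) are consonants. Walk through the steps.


Letter mapping: z = C, i = V, m = C, i = V, s = C, a = V, w = C, a = V.

CVCVCVCV


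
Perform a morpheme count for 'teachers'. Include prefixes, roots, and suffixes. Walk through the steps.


Decomposition: teach (root) + -er (suffix) + -s (plural) = 3 morpheme(s)

3 morphemes


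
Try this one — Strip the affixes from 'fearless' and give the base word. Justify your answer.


Remove suffix '-less' from 'fearless' to get root 'fear'.

fear


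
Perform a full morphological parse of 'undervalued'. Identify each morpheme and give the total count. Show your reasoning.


Step 1: Identify prefix: 'under' (meaning: beneath/insufficient)
Step 2: Identify root: 'value'
Step 3: Identify suffix(es): 'ed'
Decomposition: under- (prefix: beneath/insufficient) + value (root) + -ed (suffix: past)
Total morphemes: 3

3 morphemes (under- (prefix: beneath/insufficient) + value (root) + -ed (suffix: past))


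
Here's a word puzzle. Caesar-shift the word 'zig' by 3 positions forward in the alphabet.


Shift each letter by 3: z -> c, i -> l, g -> j. Result: 'clj'.

clj


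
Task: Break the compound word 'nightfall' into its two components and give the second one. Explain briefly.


Split 'nightfall' into 'night' + 'fall'. The second part is 'fall'.

fall


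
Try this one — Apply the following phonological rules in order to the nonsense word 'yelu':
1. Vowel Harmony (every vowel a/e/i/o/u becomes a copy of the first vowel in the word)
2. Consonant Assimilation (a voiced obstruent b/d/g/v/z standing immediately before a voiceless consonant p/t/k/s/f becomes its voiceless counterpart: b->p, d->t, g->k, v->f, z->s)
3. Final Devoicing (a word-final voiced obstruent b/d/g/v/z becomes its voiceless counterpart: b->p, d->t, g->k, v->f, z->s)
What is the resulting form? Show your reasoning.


Starting form: 'yelu'
Rule 1: Vowel Harmony: all vowels become 'e' (matching first vowel). 'yelu' -> 'yele'
Rule 2: Consonant Assimilation: no voiced obstruent (b/d/g/v/z) stands immediately before a voiceless consonant (p/t/k/s/f). No change.
Rule 3: Final Devoicing: the word ends in the vowel 'e', not a consonant. No change.
Final form: 'yele'

yele


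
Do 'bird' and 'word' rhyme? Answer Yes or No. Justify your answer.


Rime (stressed vowel + following sounds) of 'bird': -ird = /ɜːrd/
Rime of 'word': -ord = /ɜːrd/
/ɜːrd/ and /ɜːrd/ are the same ending sound, so the words rhyme.

Yes


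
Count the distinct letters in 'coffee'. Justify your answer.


Unique letters in 'coffee': {c, e, f, o} = 4 distinct letters.

4


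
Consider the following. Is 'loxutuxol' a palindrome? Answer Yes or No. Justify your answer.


Forward: 'loxutuxol'
Reversed: 'loxutuxol'
They are identical.

Yes


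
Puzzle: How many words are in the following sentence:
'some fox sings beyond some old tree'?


Split into words: some | fox | sings | beyond | some | old | tree = 7 words.

7


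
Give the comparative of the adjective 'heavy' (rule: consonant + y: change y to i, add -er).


Apply comparative formation (consonant + y: change y to i, add -er): 'heavy' -> 'heavier'.

heavier


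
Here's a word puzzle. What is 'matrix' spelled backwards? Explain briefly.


Reverse 'matrix' character by character: 'xirtam'.

xirtam


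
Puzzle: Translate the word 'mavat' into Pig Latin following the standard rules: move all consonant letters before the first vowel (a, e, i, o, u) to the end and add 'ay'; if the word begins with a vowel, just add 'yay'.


'mavat': move consonant cluster 'm' to end and add 'ay': 'avatmay'.

avatmay


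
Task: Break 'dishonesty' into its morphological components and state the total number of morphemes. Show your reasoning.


Step 1: Identify prefix: 'dis' (meaning: not/apart)
Step 2: Identify root: 'honest'
Step 3: Identify suffix(es): 'y'
Decomposition: dis- (prefix: not/apart) + honest (root) + -y (suffix: quality)
Total morphemes: 3

3 morphemes (dis- (prefix: not/apart) + honest (root) + -y (suffix: quality))


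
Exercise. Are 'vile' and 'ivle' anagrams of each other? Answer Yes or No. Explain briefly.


Sorted letters of 'vile': 'eilv'
Sorted letters of 'ivle': 'eilv'
They match.

Yes


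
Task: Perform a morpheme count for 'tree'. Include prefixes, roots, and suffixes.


Decomposition: tree (free morpheme) = 1 morpheme(s)

1 morphemes


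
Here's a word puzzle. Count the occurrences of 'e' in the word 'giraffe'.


Letter 'e' in 'giraffe': found at position(s) 7 = 1 occurrence(s).

1


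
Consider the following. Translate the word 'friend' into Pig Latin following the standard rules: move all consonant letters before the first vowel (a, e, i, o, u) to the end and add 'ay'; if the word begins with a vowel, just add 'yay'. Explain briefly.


'friend': move consonant cluster 'fr' to end and add 'ay': 'iendfray'.

iendfray


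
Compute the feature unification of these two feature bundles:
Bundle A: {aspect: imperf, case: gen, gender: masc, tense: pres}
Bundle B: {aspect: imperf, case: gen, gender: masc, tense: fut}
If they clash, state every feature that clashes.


Compare features:
aspect: A=imperf vs B=imperf -> unified: imperf
case: A=gen vs B=gen -> unified: gen
gender: A=masc vs B=masc -> unified: masc
tense: A=pres vs B=fut -> CLASH
Clash detected on feature 'tense' (pres vs fut); unification fails.

CLASH on 'tense' (pres vs fut)


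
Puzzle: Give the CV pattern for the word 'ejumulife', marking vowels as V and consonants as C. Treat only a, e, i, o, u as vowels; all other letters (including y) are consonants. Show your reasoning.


Letter mapping: e = V, j = C, u = V, m = C, u = V, l = C, i = V, f = C, e = V.

VCVCVCVCV


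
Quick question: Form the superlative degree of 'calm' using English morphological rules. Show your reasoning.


Apply superlative formation (add -est): 'calm' -> 'calmest'.

calmest


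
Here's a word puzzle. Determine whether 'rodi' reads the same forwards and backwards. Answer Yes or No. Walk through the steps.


Forward: 'rodi'
Reversed: 'idor'
They differ.

No


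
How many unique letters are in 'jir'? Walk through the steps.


Unique letters in 'jir': {i, j, r} = 3 distinct letters.

3


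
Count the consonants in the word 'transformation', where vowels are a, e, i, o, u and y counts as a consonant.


Consonants in 'transformation': t, r, n, s, f, r, m, t, n = 9 consonants.

9


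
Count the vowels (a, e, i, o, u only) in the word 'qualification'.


Vowels in 'qualification': u, a, i, i, a, i, o = 7 vowels.

7


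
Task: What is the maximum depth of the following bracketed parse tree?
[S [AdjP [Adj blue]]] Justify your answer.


Count bracket nesting levels:
'[' at pos 0: depth = 1
'[' at pos 3: depth = 2
'[' at pos 9: depth = 3
Maximum depth reached: 3

3


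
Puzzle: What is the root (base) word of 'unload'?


Remove prefix 'un' from 'unload' to get root 'load'.

load


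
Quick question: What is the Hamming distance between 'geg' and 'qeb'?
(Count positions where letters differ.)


Alignment:
Position 1: 'g' vs 'q' = DIFFER
Position 2: 'e' vs 'e' = match
Position 3: 'g' vs 'b' = DIFFER
Total differences: 2

2


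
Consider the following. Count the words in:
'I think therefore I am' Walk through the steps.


Split into words: I | think | therefore | I | am = 5 words.

5


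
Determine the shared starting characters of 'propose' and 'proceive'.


Compare from the start: 3 characters match: 'pro'. Mismatch at position 4: 'p' vs 'c'.

pro


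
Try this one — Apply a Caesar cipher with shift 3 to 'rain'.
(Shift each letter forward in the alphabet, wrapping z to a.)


Shift each letter by 3: r -> u, a -> d, i -> l, n -> q. Result: 'udlq'.

udlq


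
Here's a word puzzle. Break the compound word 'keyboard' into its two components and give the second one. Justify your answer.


Split 'keyboard' into 'key' + 'board'. The second part is 'board'.

board


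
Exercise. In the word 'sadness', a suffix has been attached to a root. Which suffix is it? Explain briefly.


The word 'sadness' = 'sad' (root) + '-ness' (suffix). The suffix is '-ness'.

ness


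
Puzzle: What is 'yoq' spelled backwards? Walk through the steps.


Reverse 'yoq' character by character: 'qoy'.

qoy


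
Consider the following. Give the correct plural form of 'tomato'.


Apply rule: Add -es (consonant + o). 'tomato' becomes 'tomatoes'.

tomatoes


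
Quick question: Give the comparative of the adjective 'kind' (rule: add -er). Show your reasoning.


Apply comparative formation (add -er): 'kind' -> 'kinder'.

kinder


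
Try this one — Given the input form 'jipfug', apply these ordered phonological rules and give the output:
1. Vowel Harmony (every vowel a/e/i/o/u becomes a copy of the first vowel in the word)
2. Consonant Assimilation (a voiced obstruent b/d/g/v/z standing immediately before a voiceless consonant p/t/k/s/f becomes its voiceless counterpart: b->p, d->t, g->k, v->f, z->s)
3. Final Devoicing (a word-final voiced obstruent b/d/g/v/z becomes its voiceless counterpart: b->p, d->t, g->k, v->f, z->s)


Starting form: 'jipfug'
Rule 1: Vowel Harmony: all vowels become 'i' (matching first vowel). 'jipfug' -> 'jipfig'
Rule 2: Consonant Assimilation: no voiced obstruent (b/d/g/v/z) stands immediately before a voiceless consonant (p/t/k/s/f). No change.
Rule 3: Final Devoicing: word-final voiced obstruent 'g' becomes voiceless 'k'. 'jipfig' -> 'jipfik'
Final form: 'jipfik'

jipfik


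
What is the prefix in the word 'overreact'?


The word 'overreact' = 'over' (prefix) + 'react' (root). The prefix is 'over'.

over


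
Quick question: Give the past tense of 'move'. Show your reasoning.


Apply rule: Add -d (word ends in -e). 'move' becomes 'moved'.

moved


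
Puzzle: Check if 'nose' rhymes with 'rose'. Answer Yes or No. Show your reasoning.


Rime (stressed vowel + following sounds) of 'nose': -ose = /oʊz/
Rime of 'rose': -ose = /oʊz/
/oʊz/ and /oʊz/ are the same ending sound, so the words rhyme.

Yes


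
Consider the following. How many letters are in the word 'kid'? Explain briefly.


Spell out 'kid' and number each letter: k(1), i(2), d(3). Total: 3 letters.

3


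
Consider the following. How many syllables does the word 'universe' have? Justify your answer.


Break 'universe' into syllables: u-ni-verse -> u | ni | verse = 3 syllables

3 syllables


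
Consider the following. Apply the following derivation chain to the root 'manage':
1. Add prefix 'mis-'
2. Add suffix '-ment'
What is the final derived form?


Step 1: Add prefix 'mis-' to 'manage' = 'mismanage'
Step 2: Add suffix '-ment' to 'mismanage' = 'mismanagement'

mismanagement


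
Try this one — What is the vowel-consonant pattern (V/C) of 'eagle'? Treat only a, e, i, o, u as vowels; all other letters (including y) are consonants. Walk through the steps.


Letter mapping: e = V, a = V, g = C, l = C, e = V.

VVCCV


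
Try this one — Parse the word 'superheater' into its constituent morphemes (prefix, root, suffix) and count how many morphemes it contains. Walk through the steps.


Step 1: Identify prefix: 'super' (meaning: above)
Step 2: Identify root: 'heat'
Step 3: Identify suffix(es): 'er'
Decomposition: super- (prefix: above) + heat (root) + -er (suffix: one who)
Total morphemes: 3

3 morphemes (super- (prefix: above) + heat (root) + -er (suffix: one who))


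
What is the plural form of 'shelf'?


Apply rule: Change -f to -ves. 'shelf' becomes 'shelves'.

shelves


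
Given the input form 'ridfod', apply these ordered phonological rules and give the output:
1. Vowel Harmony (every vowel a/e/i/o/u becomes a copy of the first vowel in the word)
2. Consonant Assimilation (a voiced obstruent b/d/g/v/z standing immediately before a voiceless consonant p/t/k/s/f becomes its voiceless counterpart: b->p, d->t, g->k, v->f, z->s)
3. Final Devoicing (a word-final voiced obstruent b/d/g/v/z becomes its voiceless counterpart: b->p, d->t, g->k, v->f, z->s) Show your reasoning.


Starting form: 'ridfod'
Rule 1: Vowel Harmony: all vowels become 'i' (matching first vowel). 'ridfod' -> 'ridfid'
Rule 2: Consonant Assimilation: voiced obstruent before voiceless consonant becomes voiceless ('df' -> 'tf'). 'ridfid' -> 'ritfid'
Rule 3: Final Devoicing: word-final voiced obstruent 'd' becomes voiceless 't'. 'ritfid' -> 'ritfit'
Final form: 'ritfit'

ritfit


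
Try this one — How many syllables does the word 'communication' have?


Break 'communication' into syllables: com-mu-ni-ca-tion -> com | mu | ni | ca | tion = 5 syllables

5 syllables


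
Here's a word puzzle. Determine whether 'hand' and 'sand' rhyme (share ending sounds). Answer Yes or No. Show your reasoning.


Rime (stressed vowel + following sounds) of 'hand': -and = /ænd/
Rime of 'sand': -and = /ænd/
/ænd/ and /ænd/ are the same ending sound, so the words rhyme.

Yes


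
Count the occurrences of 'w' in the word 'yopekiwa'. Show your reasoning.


Letter 'w' in 'yopekiwa': found at position(s) 7 = 1 occurrence(s).

1


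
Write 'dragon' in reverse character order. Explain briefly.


Reverse 'dragon' character by character: 'nogard'.

nogard


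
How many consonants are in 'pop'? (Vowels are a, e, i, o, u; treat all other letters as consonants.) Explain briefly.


Consonants in 'pop': p, p = 2 consonants.

2


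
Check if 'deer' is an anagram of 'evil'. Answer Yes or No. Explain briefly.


Sorted letters of 'deer': 'deer'
Sorted letters of 'evil': 'eilv'
They do not match.

No


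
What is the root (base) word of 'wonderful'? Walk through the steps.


Remove suffix '-ful' from 'wonderful' to get root 'wonder'.

wonder


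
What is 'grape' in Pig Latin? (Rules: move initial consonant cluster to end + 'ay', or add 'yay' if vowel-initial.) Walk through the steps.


'grape': move consonant cluster 'gr' to end and add 'ay': 'apegray'.

apegray


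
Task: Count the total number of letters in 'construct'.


Spell out 'construct' and number each letter: c(1), o(2), n(3), s(4), t(5), r(6), u(7), c(8), t(9). Total: 9 letters.

9


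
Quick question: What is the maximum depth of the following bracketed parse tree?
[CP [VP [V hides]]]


Count bracket nesting levels:
'[' at pos 0: depth = 1
'[' at pos 4: depth = 2
'[' at pos 8: depth = 3
Maximum depth reached: 3

3


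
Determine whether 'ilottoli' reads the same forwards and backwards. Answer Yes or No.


Forward: 'ilottoli'
Reversed: 'ilottoli'
They are identical.

Yes


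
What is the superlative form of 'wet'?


Apply superlative formation (double final consonant, add -est): 'wet' -> 'wettest'.

wettest


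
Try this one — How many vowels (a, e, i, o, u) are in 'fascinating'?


Vowels in 'fascinating': a, i, a, i = 4 vowels.

4


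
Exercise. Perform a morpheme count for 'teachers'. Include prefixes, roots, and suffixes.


Decomposition: teach (root) + -er (suffix) + -s (plural) = 3 morpheme(s)

3 morphemes


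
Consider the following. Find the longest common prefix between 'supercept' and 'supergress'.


Compare from the start: 5 characters match: 'super'. Mismatch at position 6: 'c' vs 'g'.

super


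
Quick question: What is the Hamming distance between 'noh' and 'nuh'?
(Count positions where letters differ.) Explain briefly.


Alignment:
Position 1: 'n' vs 'n' = match
Position 2: 'o' vs 'u' = DIFFER
Position 3: 'h' vs 'h' = match
Total differences: 1

1


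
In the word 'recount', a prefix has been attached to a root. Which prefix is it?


The word 'recount' = 're' (prefix) + 'count' (root). The prefix is 're'.

re


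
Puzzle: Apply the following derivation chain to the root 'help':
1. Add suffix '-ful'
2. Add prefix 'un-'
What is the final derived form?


Step 1: Add suffix '-ful' to 'help' = 'helpful'
Step 2: Add prefix 'un-' to 'helpful' = 'unhelpful'

unhelpful


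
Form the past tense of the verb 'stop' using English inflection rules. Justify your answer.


Apply rule: Double final consonant and add -ed. 'stop' becomes 'stopped'.

stopped


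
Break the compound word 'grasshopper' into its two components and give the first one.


Split 'grasshopper' into 'grass' + 'hopper'. The first part is 'grass'.

grass


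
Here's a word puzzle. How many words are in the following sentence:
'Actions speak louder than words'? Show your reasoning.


Split into words: Actions | speak | louder | than | words = 5 words.

5


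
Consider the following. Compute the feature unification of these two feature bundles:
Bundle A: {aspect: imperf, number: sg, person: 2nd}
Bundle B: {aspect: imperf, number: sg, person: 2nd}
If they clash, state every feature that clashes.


Compare features:
aspect: A=imperf vs B=imperf -> unified: imperf
number: A=sg vs B=sg -> unified: sg
person: A=2nd vs B=2nd -> unified: 2nd
No clashes found.

Unified: {aspect: imperf, number: sg, person: 2nd}


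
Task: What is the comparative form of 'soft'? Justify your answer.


Apply comparative formation (add -er): 'soft' -> 'softer'.

softer


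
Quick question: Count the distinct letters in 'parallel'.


Unique letters in 'parallel': {a, e, l, p, r} = 5 distinct letters.

5


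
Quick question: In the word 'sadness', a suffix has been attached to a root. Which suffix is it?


The word 'sadness' = 'sad' (root) + '-ness' (suffix). The suffix is '-ness'.

ness


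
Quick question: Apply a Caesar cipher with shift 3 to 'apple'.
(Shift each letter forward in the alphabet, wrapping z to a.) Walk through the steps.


Shift each letter by 3: a -> d, p -> s, p -> s, l -> o, e -> h. Result: 'dssoh'.

dssoh


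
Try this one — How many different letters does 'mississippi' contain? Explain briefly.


Unique letters in 'mississippi': {i, m, p, s} = 4 distinct letters.

4


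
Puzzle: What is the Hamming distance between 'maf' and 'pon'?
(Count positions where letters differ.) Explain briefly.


Alignment:
Position 1: 'm' vs 'p' = DIFFER
Position 2: 'a' vs 'o' = DIFFER
Position 3: 'f' vs 'n' = DIFFER
Total differences: 3

3


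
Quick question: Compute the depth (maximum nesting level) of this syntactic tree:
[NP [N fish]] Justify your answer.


Count bracket nesting levels:
'[' at pos 0: depth = 1
'[' at pos 4: depth = 2
Maximum depth reached: 2

2


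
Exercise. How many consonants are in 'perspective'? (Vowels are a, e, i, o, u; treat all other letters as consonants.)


Consonants in 'perspective': p, r, s, p, c, t, v = 7 consonants.

7


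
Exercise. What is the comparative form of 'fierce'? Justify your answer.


Apply comparative formation (ends in e: add -r): 'fierce' -> 'fiercer'.

fiercer


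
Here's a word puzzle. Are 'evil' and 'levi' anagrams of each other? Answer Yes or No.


Sorted letters of 'evil': 'eilv'
Sorted letters of 'levi': 'eilv'
They match.

Yes


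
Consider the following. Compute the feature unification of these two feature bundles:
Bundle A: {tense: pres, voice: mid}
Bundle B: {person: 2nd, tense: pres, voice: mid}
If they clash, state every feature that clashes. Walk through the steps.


Compare features:
person: A=_ vs B=2nd -> unified: 2nd
tense: A=pres vs B=pres -> unified: pres
voice: A=mid vs B=mid -> unified: mid
No clashes found.

Unified: {person: 2nd, tense: pres, voice: mid}


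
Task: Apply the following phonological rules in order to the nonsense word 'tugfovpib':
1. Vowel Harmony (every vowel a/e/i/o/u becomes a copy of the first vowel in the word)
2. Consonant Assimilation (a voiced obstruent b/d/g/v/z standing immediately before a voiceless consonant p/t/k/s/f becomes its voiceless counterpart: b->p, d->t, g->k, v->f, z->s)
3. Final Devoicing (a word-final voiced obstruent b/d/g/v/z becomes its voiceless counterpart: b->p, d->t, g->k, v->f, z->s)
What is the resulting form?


Starting form: 'tugfovpib'
Rule 1: Vowel Harmony: all vowels become 'u' (matching first vowel). 'tugfovpib' -> 'tugfuvpub'
Rule 2: Consonant Assimilation: voiced obstruent before voiceless consonant becomes voiceless ('gf' -> 'kf', 'vp' -> 'fp'). 'tugfuvpub' -> 'tukfufpub'
Rule 3: Final Devoicing: word-final voiced obstruent 'b' becomes voiceless 'p'. 'tukfufpub' -> 'tukfufpup'
Final form: 'tukfufpup'

tukfufpup


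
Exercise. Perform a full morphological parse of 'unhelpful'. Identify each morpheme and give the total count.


Step 1: Identify prefix: 'un' (meaning: not/reverse)
Step 2: Identify root: 'help'
Step 3: Identify suffix(es): 'ful'
Decomposition: un- (prefix: not/reverse) + help (root) + -ful (suffix: full of)
Total morphemes: 3

3 morphemes (un- (prefix: not/reverse) + help (root) + -ful (suffix: full of))


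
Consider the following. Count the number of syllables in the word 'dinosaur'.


Break 'dinosaur' into syllables: di-no-saur -> di | no | saur = 3 syllables

3 syllables


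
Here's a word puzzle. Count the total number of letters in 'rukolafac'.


Spell out 'rukolafac' and number each letter: r(1), u(2), k(3), o(4), l(5), a(6), f(7), a(8), c(9). Total: 9 letters.

9


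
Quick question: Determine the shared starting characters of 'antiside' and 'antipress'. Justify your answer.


Compare from the start: 4 characters match: 'anti'. Mismatch at position 5: 's' vs 'p'.

anti


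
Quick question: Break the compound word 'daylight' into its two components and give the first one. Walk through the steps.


Split 'daylight' into 'day' + 'light'. The first part is 'day'.

day


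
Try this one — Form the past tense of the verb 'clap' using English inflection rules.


Apply rule: Double final consonant and add -ed. 'clap' becomes 'clapped'.

clapped


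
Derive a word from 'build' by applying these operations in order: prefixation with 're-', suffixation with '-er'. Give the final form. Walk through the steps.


Step 1: Add prefix 're-' to 'build' = 'rebuild'
Step 2: Add suffix '-er' to 'rebuild' = 'rebuilder'

rebuilder


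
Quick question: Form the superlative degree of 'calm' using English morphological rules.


Apply superlative formation (add -est): 'calm' -> 'calmest'.

calmest


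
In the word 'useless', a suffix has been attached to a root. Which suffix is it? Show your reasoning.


The word 'useless' = 'use' (root) + '-less' (suffix). The suffix is '-less'.

less


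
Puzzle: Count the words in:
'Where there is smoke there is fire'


Split into words: Where | there | is | smoke | there | is | fire = 7 words.

7


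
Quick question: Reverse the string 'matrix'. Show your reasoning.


Reverse 'matrix' character by character: 'xirtam'.

xirtam


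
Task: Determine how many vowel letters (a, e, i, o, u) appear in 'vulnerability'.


Vowels in 'vulnerability': u, e, a, i, i = 5 vowels.

5


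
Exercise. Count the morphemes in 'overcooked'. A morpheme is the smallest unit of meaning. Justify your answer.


Decomposition: over- (prefix) + cook (root) + -ed (suffix) = 3 morpheme(s)

3 morphemes


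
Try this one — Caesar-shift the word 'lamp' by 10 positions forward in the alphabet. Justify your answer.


Shift each letter by 10: l -> v, a -> k, m -> w, p -> z. Result: 'vkwz'.

vkwz


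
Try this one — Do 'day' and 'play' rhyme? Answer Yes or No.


Rime (stressed vowel + following sounds) of 'day': -ay = /eɪ/
Rime of 'play': -ay = /eɪ/
/eɪ/ and /eɪ/ are the same ending sound, so the words rhyme.

Yes


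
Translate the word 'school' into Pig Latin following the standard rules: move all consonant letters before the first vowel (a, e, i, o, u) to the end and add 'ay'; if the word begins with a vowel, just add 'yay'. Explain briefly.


'school': move consonant cluster 'sch' to end and add 'ay': 'oolschay'.

oolschay


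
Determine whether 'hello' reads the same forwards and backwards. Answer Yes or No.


Forward: 'hello'
Reversed: 'olleh'
They differ.

No


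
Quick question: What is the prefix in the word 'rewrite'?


The word 'rewrite' = 're' (prefix) + 'write' (root). The prefix is 're'.

re


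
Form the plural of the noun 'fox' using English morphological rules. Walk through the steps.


Apply rule: Add -es (sibilant/fricative ending). 'fox' becomes 'foxes'.

foxes


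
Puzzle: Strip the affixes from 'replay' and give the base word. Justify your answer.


Remove prefix 're' from 'replay' to get root 'play'.

play


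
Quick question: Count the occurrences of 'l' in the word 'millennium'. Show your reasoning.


Letter 'l' in 'millennium': found at position(s) 3, 4 = 2 occurrence(s).

2


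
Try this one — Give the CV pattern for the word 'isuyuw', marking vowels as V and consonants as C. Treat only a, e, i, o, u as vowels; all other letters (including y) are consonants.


Letter mapping: i = V, s = C, u = V, y = C, u = V, w = C.

VCVCVC


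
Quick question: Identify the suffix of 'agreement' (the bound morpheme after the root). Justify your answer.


The word 'agreement' = 'agree' (root) + '-ment' (suffix). The suffix is '-ment'.

ment


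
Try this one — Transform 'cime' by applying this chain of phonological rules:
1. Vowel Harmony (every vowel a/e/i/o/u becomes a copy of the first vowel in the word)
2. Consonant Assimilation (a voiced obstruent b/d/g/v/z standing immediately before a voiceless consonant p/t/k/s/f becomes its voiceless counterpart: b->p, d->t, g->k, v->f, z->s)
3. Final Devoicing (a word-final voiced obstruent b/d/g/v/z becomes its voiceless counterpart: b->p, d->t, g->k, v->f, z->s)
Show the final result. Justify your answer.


Starting form: 'cime'
Rule 1: Vowel Harmony: all vowels become 'i' (matching first vowel). 'cime' -> 'cimi'
Rule 2: Consonant Assimilation: no voiced obstruent (b/d/g/v/z) stands immediately before a voiceless consonant (p/t/k/s/f). No change.
Rule 3: Final Devoicing: the word ends in the vowel 'i', not a consonant. No change.
Final form: 'cimi'

cimi


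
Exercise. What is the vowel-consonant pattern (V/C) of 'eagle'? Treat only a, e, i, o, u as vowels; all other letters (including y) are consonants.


Letter mapping: e = V, a = V, g = C, l = C, e = V.

VVCCV


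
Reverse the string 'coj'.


Reverse 'coj' character by character: 'joc'.

joc


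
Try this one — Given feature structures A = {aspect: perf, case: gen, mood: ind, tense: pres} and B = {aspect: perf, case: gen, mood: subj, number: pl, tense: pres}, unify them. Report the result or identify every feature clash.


Compare features:
aspect: A=perf vs B=perf -> unified: perf
case: A=gen vs B=gen -> unified: gen
mood: A=ind vs B=subj -> CLASH
number: A=_ vs B=pl -> unified: pl
tense: A=pres vs B=pres -> unified: pres
Clash detected on feature 'mood' (ind vs subj); unification fails.

CLASH on 'mood' (ind vs subj)


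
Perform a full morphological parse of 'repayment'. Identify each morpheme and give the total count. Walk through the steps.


Step 1: Identify prefix: 're' (meaning: again)
Step 2: Identify root: 'pay'
Step 3: Identify suffix(es): 'ment'
Decomposition: re- (prefix: again) + pay (root) + -ment (suffix: action/result)
Total morphemes: 3

3 morphemes (re- (prefix: again) + pay (root) + -ment (suffix: action/result))


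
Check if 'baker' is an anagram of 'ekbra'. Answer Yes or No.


Sorted letters of 'baker': 'abekr'
Sorted letters of 'ekbra': 'abekr'
They match.

Yes


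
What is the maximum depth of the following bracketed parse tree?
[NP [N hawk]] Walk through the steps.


Count bracket nesting levels:
'[' at pos 0: depth = 1
'[' at pos 4: depth = 2
Maximum depth reached: 2

2


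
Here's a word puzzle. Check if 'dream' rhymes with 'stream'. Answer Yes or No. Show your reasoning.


Rime (stressed vowel + following sounds) of 'dream': -eam = /iːm/
Rime of 'stream': -eam = /iːm/
/iːm/ and /iːm/ are the same ending sound, so the words rhyme.

Yes


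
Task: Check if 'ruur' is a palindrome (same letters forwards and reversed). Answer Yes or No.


Forward: 'ruur'
Reversed: 'ruur'
They are identical.

Yes


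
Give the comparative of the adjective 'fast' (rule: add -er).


Apply comparative formation (add -er): 'fast' -> 'faster'.

faster


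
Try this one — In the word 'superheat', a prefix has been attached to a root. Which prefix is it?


The word 'superheat' = 'super' (prefix) + 'heat' (root). The prefix is 'super'.

super


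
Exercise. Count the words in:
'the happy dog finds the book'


Split into words: the | happy | dog | finds | the | book = 6 words.

6


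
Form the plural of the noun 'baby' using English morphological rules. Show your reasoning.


Apply rule: Change -y to -ies (consonant + y). 'baby' becomes 'babies'.

babies


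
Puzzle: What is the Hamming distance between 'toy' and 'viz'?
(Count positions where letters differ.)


Alignment:
Position 1: 't' vs 'v' = DIFFER
Position 2: 'o' vs 'i' = DIFFER
Position 3: 'y' vs 'z' = DIFFER
Total differences: 3

3


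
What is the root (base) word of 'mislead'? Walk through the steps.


Remove prefix 'mis' from 'mislead' to get root 'lead'.

lead


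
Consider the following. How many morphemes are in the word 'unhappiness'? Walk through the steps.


Decomposition: un- (prefix) + happy (root) + -ness (suffix) = 3 morpheme(s)

3 morphemes


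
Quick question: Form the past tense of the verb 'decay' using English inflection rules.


Apply rule: Add -ed. 'decay' becomes 'decayed'.

decayed


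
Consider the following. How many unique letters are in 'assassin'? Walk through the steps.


Unique letters in 'assassin': {a, i, n, s} = 4 distinct letters.

4


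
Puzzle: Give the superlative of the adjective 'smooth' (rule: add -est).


Apply superlative formation (add -est): 'smooth' -> 'smoothest'.

smoothest


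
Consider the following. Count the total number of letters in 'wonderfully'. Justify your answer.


Spell out 'wonderfully' and number each letter: w(1), o(2), n(3), d(4), e(5), r(6), f(7), u(8), l(9), l(10), y(11). Total: 11 letters.

11


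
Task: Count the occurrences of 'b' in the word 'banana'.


Letter 'b' in 'banana': found at position(s) 1 = 1 occurrence(s).

1


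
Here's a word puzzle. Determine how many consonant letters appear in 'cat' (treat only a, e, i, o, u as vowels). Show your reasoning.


Consonants in 'cat': c, t = 2 consonants.

2


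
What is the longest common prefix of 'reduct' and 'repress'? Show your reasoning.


Compare from the start: 2 characters match: 're'. Mismatch at position 3: 'd' vs 'p'.

re


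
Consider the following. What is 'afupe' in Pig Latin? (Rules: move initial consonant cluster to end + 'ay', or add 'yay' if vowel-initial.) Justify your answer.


'afupe' starts with a vowel, so add 'yay': 'afupeyay'.

afupeyay


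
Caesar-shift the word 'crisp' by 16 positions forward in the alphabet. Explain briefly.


Shift each letter by 16: c -> s, r -> h, i -> y, s -> i, p -> f. Result: 'shyif'.

shyif


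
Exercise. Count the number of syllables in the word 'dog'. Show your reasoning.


Break 'dog' into syllables: dog -> dog = 1 syllable

1 syllable


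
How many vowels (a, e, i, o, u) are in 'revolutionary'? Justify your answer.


Vowels in 'revolutionary': e, o, u, i, o, a = 6 vowels.

6


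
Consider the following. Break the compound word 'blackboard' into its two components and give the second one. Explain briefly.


Split 'blackboard' into 'black' + 'board'. The second part is 'board'.

board


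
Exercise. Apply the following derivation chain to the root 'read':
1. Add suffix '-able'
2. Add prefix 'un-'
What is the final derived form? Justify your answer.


Step 1: Add suffix '-able' to 'read' = 'readable'
Step 2: Add prefix 'un-' to 'readable' = 'unreadable'

unreadable


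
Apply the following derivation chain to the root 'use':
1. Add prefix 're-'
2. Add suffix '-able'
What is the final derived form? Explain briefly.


Step 1: Add prefix 're-' to 'use' = 'reuse'
Step 2: Add suffix '-able' to 'reuse' = 'reusable'

reusable


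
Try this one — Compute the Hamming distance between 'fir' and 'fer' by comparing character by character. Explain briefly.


Alignment:
Position 1: 'f' vs 'f' = match
Position 2: 'i' vs 'e' = DIFFER
Position 3: 'r' vs 'r' = match
Total differences: 1

1


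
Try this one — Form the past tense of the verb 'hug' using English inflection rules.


Apply rule: Double final consonant and add -ed. 'hug' becomes 'hugged'.

hugged


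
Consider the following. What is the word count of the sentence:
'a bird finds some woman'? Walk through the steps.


Split into words: a | bird | finds | some | woman = 5 words.

5


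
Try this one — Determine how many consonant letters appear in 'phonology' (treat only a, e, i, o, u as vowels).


Consonants in 'phonology': p, h, n, l, g, y = 6 consonants.

6


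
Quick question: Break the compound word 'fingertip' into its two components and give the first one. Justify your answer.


Split 'fingertip' into 'finger' + 'tip'. The first part is 'finger'.

finger


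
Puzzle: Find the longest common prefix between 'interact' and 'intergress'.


Compare from the start: 5 characters match: 'inter'. Mismatch at position 6: 'a' vs 'g'.

inter


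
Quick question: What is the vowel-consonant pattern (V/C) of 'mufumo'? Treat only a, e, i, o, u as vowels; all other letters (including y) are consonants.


Letter mapping: m = C, u = V, f = C, u = V, m = C, o = V.

CVCVCV
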